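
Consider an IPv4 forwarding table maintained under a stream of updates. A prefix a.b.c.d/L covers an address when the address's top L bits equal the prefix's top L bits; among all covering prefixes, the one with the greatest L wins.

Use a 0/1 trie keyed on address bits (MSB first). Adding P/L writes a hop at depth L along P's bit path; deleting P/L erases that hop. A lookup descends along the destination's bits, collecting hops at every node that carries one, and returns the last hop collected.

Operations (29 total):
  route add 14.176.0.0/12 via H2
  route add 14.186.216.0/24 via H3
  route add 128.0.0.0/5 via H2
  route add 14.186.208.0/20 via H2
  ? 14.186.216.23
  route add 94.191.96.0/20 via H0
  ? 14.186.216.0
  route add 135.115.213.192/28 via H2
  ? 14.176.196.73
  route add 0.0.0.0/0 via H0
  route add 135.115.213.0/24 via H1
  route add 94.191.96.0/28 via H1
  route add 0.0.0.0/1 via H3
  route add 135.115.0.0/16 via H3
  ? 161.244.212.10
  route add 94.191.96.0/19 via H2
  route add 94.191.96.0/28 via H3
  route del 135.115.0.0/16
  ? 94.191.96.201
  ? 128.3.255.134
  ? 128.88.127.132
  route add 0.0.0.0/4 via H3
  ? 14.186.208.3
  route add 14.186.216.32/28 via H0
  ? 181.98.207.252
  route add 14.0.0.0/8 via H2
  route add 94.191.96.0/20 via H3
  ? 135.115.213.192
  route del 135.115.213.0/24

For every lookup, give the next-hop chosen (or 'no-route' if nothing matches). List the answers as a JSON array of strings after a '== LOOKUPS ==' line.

Trace:
  add 14.176.0.0/12 -> H2 at depth 12
  add 14.186.216.0/24 -> H3 at depth 24
  add 128.0.0.0/5 -> H2 at depth 5
  add 14.186.208.0/20 -> H2 at depth 20
  ? 14.186.216.23  path d0:-→d1:-→d2:-→d3:-→d4:-→d5:-→d6:-→d7:-→d8:-→d9:-→d10:-→d11:-→d12:H2→d13:-→d14:-→d15:-→d16:-→d17:-→d18:-→d19:-→d20:H2→d21:-→d22:-→d23:-→d24:H3  best=H3
  add 94.191.96.0/20 -> H0 at depth 20
  ? 14.186.216.0  path d0:-→d1:-→d2:-→d3:-→d4:-→d5:-→d6:-→d7:-→d8:-→d9:-→d10:-→d11:-→d12:H2→d13:-→d14:-→d15:-→d16:-→d17:-→d18:-→d19:-→d20:H2→d21:-→d22:-→d23:-→d24:H3  best=H3
  add 135.115.213.192/28 -> H2 at depth 28
  ? 14.176.196.73  path d0:-→d1:-→d2:-→d3:-→d4:-→d5:-→d6:-→d7:-→d8:-→d9:-→d10:-→d11:-→d12:H2  best=H2
  add 0.0.0.0/0 -> H0 at depth 0
  add 135.115.213.0/24 -> H1 at depth 24
  add 94.191.96.0/28 -> H1 at depth 28
  add 0.0.0.0/1 -> H3 at depth 1
  add 135.115.0.0/16 -> H3 at depth 16
  ? 161.244.212.10  path d0:H0→d1:-→d2:-  best=H0
  add 94.191.96.0/19 -> H2 at depth 19
  add 94.191.96.0/28 -> H3 at depth 28
  del 135.115.0.0/16 (clear depth 16)
  ? 94.191.96.201  path d0:H0→d1:H3→d2:-→d3:-→d4:-→d5:-→d6:-→d7:-→d8:-→d9:-→d10:-→d11:-→d12:-→d13:-→d14:-→d15:-→d16:-→d17:-→d18:-→d19:H2→d20:H0→d21:-→d22:-→d23:-→d24:-  best=H0
  ? 128.3.255.134  path d0:H0→d1:-→d2:-→d3:-→d4:-→d5:H2  best=H2
  ? 128.88.127.132  path d0:H0→d1:-→d2:-→d3:-→d4:-→d5:H2  best=H2
  add 0.0.0.0/4 -> H3 at depth 4
  ? 14.186.208.3  path d0:H0→d1:H3→d2:-→d3:-→d4:H3→d5:-→d6:-→d7:-→d8:-→d9:-→d10:-→d11:-→d12:H2→d13:-→d14:-→d15:-→d16:-→d17:-→d18:-→d19:-→d20:H2  best=H2
  add 14.186.216.32/28 -> H0 at depth 28
  ? 181.98.207.252  path d0:H0→d1:-→d2:-  best=H0
  add 14.0.0.0/8 -> H2 at depth 8
  add 94.191.96.0/20 -> H3 at depth 20
  ? 135.115.213.192  path d0:H0→d1:-→d2:-→d3:-→d4:-→d5:H2→d6:-→d7:-→d8:-→d9:-→d10:-→d11:-→d12:-→d13:-→d14:-→d15:-→d16:-→d17:-→d18:-→d19:-→d20:-→d21:-→d22:-→d23:-→d24:H1→d25:-→d26:-→d27:-→d28:H2  best=H2
  del 135.115.213.0/24 (clear depth 24)

== LOOKUPS ==
["H3","H3","H2","H0","H0","H2","H2","H2","H0","H2"]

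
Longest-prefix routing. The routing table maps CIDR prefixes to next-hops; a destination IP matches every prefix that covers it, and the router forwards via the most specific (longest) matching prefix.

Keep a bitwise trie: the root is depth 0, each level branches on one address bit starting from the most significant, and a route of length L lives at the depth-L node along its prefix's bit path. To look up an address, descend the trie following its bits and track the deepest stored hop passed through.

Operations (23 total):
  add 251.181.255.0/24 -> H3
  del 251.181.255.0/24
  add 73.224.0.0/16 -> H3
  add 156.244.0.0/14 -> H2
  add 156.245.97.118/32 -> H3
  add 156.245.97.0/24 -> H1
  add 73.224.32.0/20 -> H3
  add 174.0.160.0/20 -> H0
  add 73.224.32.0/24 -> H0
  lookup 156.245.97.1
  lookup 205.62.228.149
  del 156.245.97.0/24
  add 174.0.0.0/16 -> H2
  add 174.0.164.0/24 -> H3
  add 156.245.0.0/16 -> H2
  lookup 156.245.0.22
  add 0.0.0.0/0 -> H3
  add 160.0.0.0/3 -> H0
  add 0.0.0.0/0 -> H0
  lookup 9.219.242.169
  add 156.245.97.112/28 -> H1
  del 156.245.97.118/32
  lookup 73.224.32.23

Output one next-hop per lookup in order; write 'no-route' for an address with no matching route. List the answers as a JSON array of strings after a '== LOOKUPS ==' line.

Trace:
  + 251.181.255.0/24 (H3) depth=24
  del 251.181.255.0/24 (clear depth 24)
  + 73.224.0.0/16 (H3) depth=16
  + 156.244.0.0/14 (H2) depth=14
  + 156.245.97.118/32 (H3) depth=32
  + 156.245.97.0/24 (H1) depth=24
  + 73.224.32.0/20 (H3) depth=20
  + 174.0.160.0/20 (H0) depth=20
  + 73.224.32.0/24 (H0) depth=24
  lookup 156.245.97.1: bits 1001110011110101011000010 walk d0:-→d1:-→d2:-→d3:-→d4:-→d5:-→d6:-→d7:-→d8:-→d9:-→d10:-→d11:-→d12:-→d13:-→d14:H2→d15:-→d16:-→d17:-→d18:-→d19:-→d20:-→d21:-→d22:-→d23:-→d24:H1→d25:- -> H1
  lookup 205.62.228.149: bits 11 walk d0:-→d1:-→d2:- -> no-route
  del 156.245.97.0/24 (clear depth 24)
  + 174.0.0.0/16 (H2) depth=16
  + 174.0.164.0/24 (H3) depth=24
  + 156.245.0.0/16 (H2) depth=16
  lookup 156.245.0.22: bits 10011100111101010 walk d0:-→d1:-→d2:-→d3:-→d4:-→d5:-→d6:-→d7:-→d8:-→d9:-→d10:-→d11:-→d12:-→d13:-→d14:H2→d15:-→d16:H2→d17:- -> H2
  + 0.0.0.0/0 (H3) depth=0
  + 160.0.0.0/3 (H0) depth=3
  + 0.0.0.0/0 (H0) depth=0
  lookup 9.219.242.169: bits 0 walk d0:H0→d1:- -> H0
  + 156.245.97.112/28 (H1) depth=28
  del 156.245.97.118/32 (clear depth 32)
  lookup 73.224.32.23: bits 010010011110000000100000 walk d0:H0→d1:-→d2:-→d3:-→d4:-→d5:-→d6:-→d7:-→d8:-→d9:-→d10:-→d11:-→d12:-→d13:-→d14:-→d15:-→d16:H3→d17:-→d18:-→d19:-→d20:H3→d21:-→d22:-→d23:-→d24:H0 -> H0

== LOOKUPS ==
["H1","no-route","H2","H0","H0"]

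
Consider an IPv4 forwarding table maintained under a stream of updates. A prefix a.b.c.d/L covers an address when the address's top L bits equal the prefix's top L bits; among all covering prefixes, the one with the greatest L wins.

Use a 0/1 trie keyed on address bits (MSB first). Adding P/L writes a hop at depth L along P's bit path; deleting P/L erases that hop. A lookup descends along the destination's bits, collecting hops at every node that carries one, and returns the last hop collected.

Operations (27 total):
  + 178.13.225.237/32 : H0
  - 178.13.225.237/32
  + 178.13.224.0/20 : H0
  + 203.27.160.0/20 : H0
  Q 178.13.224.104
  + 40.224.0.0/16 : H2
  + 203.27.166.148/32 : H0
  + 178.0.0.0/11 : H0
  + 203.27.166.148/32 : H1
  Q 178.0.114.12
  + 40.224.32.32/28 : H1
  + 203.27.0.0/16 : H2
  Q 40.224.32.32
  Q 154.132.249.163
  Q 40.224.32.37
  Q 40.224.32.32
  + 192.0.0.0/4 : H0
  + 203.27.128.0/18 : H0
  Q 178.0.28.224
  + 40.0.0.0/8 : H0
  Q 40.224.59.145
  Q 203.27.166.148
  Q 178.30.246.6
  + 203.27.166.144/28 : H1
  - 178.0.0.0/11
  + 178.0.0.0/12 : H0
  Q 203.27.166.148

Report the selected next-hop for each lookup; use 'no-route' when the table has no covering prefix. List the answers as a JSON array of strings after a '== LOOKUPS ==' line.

Apply in order:
  + 178.13.225.237/32 (H0) depth=32
  del 178.13.225.237/32 (clear depth 32)
  + 178.13.224.0/20 (H0) depth=20
  + 203.27.160.0/20 (H0) depth=20
  ? 178.13.224.104  path d0:-→d1:-→d2:-→d3:-→d4:-→d5:-→d6:-→d7:-→d8:-→d9:-→d10:-→d11:-→d12:-→d13:-→d14:-→d15:-→d16:-→d17:-→d18:-→d19:-→d20:H0→d21:-→d22:-→d23:-  best=H0
  + 40.224.0.0/16 (H2) depth=16
  + 203.27.166.148/32 (H0) depth=32
  + 178.0.0.0/11 (H0) depth=11
  + 203.27.166.148/32 (H1) depth=32
  ? 178.0.114.12  path d0:-→d1:-→d2:-→d3:-→d4:-→d5:-→d6:-→d7:-→d8:-→d9:-→d10:-→d11:H0→d12:-  best=H0
  + 40.224.32.32/28 (H1) depth=28
  + 203.27.0.0/16 (H2) depth=16
  ? 40.224.32.32  path d0:-→d1:-→d2:-→d3:-→d4:-→d5:-→d6:-→d7:-→d8:-→d9:-→d10:-→d11:-→d12:-→d13:-→d14:-→d15:-→d16:H2→d17:-→d18:-→d19:-→d20:-→d21:-→d22:-→d23:-→d24:-→d25:-→d26:-→d27:-→d28:H1  best=H1
  ? 154.132.249.163  path d0:-→d1:-→d2:-  best=no-route
  ? 40.224.32.37  path d0:-→d1:-→d2:-→d3:-→d4:-→d5:-→d6:-→d7:-→d8:-→d9:-→d10:-→d11:-→d12:-→d13:-→d14:-→d15:-→d16:H2→d17:-→d18:-→d19:-→d20:-→d21:-→d22:-→d23:-→d24:-→d25:-→d26:-→d27:-→d28:H1  best=H1
  ? 40.224.32.32  path d0:-→d1:-→d2:-→d3:-→d4:-→d5:-→d6:-→d7:-→d8:-→d9:-→d10:-→d11:-→d12:-→d13:-→d14:-→d15:-→d16:H2→d17:-→d18:-→d19:-→d20:-→d21:-→d22:-→d23:-→d24:-→d25:-→d26:-→d27:-→d28:H1  best=H1
  + 192.0.0.0/4 (H0) depth=4
  + 203.27.128.0/18 (H0) depth=18
  ? 178.0.28.224  path d0:-→d1:-→d2:-→d3:-→d4:-→d5:-→d6:-→d7:-→d8:-→d9:-→d10:-→d11:H0→d12:-  best=H0
  + 40.0.0.0/8 (H0) depth=8
  ? 40.224.59.145  path d0:-→d1:-→d2:-→d3:-→d4:-→d5:-→d6:-→d7:-→d8:H0→d9:-→d10:-→d11:-→d12:-→d13:-→d14:-→d15:-→d16:H2→d17:-→d18:-→d19:-  best=H2
  ? 203.27.166.148  path d0:-→d1:-→d2:-→d3:-→d4:H0→d5:-→d6:-→d7:-→d8:-→d9:-→d10:-→d11:-→d12:-→d13:-→d14:-→d15:-→d16:H2→d17:-→d18:H0→d19:-→d20:H0→d21:-→d22:-→d23:-→d24:-→d25:-→d26:-→d27:-→d28:-→d29:-→d30:-→d31:-→d32:H1  best=H1
  ? 178.30.246.6  path d0:-→d1:-→d2:-→d3:-→d4:-→d5:-→d6:-→d7:-→d8:-→d9:-→d10:-→d11:H0  best=H0
  + 203.27.166.144/28 (H1) depth=28
  del 178.0.0.0/11 (clear depth 11)
  + 178.0.0.0/12 (H0) depth=12
  ? 203.27.166.148  path d0:-→d1:-→d2:-→d3:-→d4:H0→d5:-→d6:-→d7:-→d8:-→d9:-→d10:-→d11:-→d12:-→d13:-→d14:-→d15:-→d16:H2→d17:-→d18:H0→d19:-→d20:H0→d21:-→d22:-→d23:-→d24:-→d25:-→d26:-→d27:-→d28:H1→d29:-→d30:-→d31:-→d32:H1  best=H1

== LOOKUPS ==
["H0","H0","H1","no-route","H1","H1","H0","H2","H1","H0","H1"]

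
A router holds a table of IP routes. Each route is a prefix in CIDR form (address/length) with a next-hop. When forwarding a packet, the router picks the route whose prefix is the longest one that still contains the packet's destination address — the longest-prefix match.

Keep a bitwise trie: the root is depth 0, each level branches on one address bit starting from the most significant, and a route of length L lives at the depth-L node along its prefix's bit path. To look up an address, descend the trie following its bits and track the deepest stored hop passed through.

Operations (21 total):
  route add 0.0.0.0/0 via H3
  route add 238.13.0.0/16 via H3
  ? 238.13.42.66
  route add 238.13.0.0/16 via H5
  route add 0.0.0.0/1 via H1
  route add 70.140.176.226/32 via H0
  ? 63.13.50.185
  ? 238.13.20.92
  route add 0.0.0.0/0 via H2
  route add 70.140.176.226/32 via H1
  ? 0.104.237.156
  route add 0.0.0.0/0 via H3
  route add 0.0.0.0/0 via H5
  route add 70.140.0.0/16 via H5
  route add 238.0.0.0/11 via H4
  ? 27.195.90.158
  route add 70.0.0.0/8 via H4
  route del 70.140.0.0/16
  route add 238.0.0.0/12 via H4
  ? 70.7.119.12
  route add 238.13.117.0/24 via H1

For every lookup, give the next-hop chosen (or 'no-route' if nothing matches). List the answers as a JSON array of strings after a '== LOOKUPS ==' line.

Trace:
  add 0.0.0.0/0 -> H3 at depth 0
  add 238.13.0.0/16 -> H3 at depth 16
  lookup 238.13.42.66: bits 1110111000001101 walk d0:H3→d1:-→d2:-→d3:-→d4:-→d5:-→d6:-→d7:-→d8:-→d9:-→d10:-→d11:-→d12:-→d13:-→d14:-→d15:-→d16:H3 -> H3
  add 238.13.0.0/16 -> H5 at depth 16
  add 0.0.0.0/1 -> H1 at depth 1
  add 70.140.176.226/32 -> H0 at depth 32
  lookup 63.13.50.185: bits 0 walk d0:H3→d1:H1 -> H1
  lookup 238.13.20.92: bits 1110111000001101 walk d0:H3→d1:-→d2:-→d3:-→d4:-→d5:-→d6:-→d7:-→d8:-→d9:-→d10:-→d11:-→d12:-→d13:-→d14:-→d15:-→d16:H5 -> H5
  add 0.0.0.0/0 -> H2 at depth 0
  add 70.140.176.226/32 -> H1 at depth 32
  lookup 0.104.237.156: bits 0 walk d0:H2→d1:H1 -> H1
  add 0.0.0.0/0 -> H3 at depth 0
  add 0.0.0.0/0 -> H5 at depth 0
  add 70.140.0.0/16 -> H5 at depth 16
  add 238.0.0.0/11 -> H4 at depth 11
  lookup 27.195.90.158: bits 0 walk d0:H5→d1:H1 -> H1
  add 70.0.0.0/8 -> H4 at depth 8
  - 70.140.0.0/16 clear@16
  add 238.0.0.0/12 -> H4 at depth 12
  lookup 70.7.119.12: bits 01000110 walk d0:H5→d1:H1→d2:-→d3:-→d4:-→d5:-→d6:-→d7:-→d8:H4 -> H4
  add 238.13.117.0/24 -> H1 at depth 24

== LOOKUPS ==
["H3","H1","H5","H1","H1","H4"]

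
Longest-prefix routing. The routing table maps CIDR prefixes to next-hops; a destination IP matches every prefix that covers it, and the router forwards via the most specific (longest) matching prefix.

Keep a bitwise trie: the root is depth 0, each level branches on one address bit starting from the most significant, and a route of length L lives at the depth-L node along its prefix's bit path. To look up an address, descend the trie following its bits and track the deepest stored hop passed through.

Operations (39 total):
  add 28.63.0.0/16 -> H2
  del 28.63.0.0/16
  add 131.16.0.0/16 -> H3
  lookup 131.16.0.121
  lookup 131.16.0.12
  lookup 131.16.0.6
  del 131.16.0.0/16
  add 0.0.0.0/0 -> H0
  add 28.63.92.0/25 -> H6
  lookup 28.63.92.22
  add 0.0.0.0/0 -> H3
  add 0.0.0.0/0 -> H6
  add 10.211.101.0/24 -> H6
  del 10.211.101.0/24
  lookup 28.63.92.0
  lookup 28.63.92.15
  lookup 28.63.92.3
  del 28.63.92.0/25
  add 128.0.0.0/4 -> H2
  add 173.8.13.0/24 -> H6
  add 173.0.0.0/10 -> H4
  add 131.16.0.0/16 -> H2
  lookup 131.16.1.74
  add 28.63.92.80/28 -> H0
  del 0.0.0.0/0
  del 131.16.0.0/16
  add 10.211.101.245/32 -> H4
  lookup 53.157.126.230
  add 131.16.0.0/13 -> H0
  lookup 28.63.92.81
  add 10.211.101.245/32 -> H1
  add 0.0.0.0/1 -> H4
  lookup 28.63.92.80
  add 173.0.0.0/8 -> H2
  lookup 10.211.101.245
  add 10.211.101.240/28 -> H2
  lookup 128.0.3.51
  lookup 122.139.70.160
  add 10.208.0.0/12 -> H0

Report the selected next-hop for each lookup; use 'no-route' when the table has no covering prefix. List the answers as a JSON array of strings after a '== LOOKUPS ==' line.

Trace:
  add 28.63.0.0/16 -> H2 at depth 16
  del 28.63.0.0/16 (clear depth 16)
  add 131.16.0.0/16 -> H3 at depth 16
  Q 131.16.0.121: descend 1000001100010000 ; hops seen [H3] ; pick H3
  Q 131.16.0.12: descend 1000001100010000 ; hops seen [H3] ; pick H3
  Q 131.16.0.6: descend 1000001100010000 ; hops seen [H3] ; pick H3
  del 131.16.0.0/16 (clear depth 16)
  add 0.0.0.0/0 -> H0 at depth 0
  add 28.63.92.0/25 -> H6 at depth 25
  Q 28.63.92.22: descend 0001110000111111010111000 ; hops seen [H0,H6] ; pick H6
  add 0.0.0.0/0 -> H3 at depth 0
  add 0.0.0.0/0 -> H6 at depth 0
  add 10.211.101.0/24 -> H6 at depth 24
  del 10.211.101.0/24 (clear depth 24)
  Q 28.63.92.0: descend 0001110000111111010111000 ; hops seen [H6,H6] ; pick H6
  Q 28.63.92.15: descend 0001110000111111010111000 ; hops seen [H6,H6] ; pick H6
  Q 28.63.92.3: descend 0001110000111111010111000 ; hops seen [H6,H6] ; pick H6
  del 28.63.92.0/25 (clear depth 25)
  add 128.0.0.0/4 -> H2 at depth 4
  add 173.8.13.0/24 -> H6 at depth 24
  add 173.0.0.0/10 -> H4 at depth 10
  add 131.16.0.0/16 -> H2 at depth 16
  Q 131.16.1.74: descend 1000001100010000 ; hops seen [H6,H2,H2] ; pick H2
  add 28.63.92.80/28 -> H0 at depth 28
  del 0.0.0.0/0 (clear depth 0)
  del 131.16.0.0/16 (clear depth 16)
  add 10.211.101.245/32 -> H4 at depth 32
  Q 53.157.126.230: descend 00 ; hops seen [∅] ; pick no-route
  add 131.16.0.0/13 -> H0 at depth 13
  Q 28.63.92.81: descend 0001110000111111010111000101 ; hops seen [H0] ; pick H0
  add 10.211.101.245/32 -> H1 at depth 32
  add 0.0.0.0/1 -> H4 at depth 1
  Q 28.63.92.80: descend 0001110000111111010111000101 ; hops seen [H4,H0] ; pick H0
  add 173.0.0.0/8 -> H2 at depth 8
  Q 10.211.101.245: descend 00001010110100110110010111110101 ; hops seen [H4,H1] ; pick H1
  add 10.211.101.240/28 -> H2 at depth 28
  Q 128.0.3.51: descend 100000 ; hops seen [H2] ; pick H2
  Q 122.139.70.160: descend 0 ; hops seen [H4] ; pick H4
  add 10.208.0.0/12 -> H0 at depth 12

== LOOKUPS ==
["H3","H3","H3","H6","H6","H6","H6","H2","no-route","H0","H0","H1","H2","H4"]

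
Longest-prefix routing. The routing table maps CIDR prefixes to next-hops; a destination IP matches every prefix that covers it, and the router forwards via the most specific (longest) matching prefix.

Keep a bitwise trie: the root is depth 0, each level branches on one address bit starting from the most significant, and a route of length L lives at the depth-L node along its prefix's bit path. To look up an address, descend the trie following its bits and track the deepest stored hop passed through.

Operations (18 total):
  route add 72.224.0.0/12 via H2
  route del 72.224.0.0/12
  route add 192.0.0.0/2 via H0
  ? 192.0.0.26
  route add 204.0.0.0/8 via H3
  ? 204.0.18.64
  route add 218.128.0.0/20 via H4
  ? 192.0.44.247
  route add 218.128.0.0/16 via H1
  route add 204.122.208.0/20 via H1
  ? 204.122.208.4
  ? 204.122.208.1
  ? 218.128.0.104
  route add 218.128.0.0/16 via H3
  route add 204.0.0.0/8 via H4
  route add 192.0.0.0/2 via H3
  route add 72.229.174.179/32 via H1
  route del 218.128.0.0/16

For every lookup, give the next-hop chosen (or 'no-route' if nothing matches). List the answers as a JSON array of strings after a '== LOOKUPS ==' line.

Process each operation:
  add 72.224.0.0/12 -> H2 at depth 12
  - 72.224.0.0/12 clear@12
  add 192.0.0.0/2 -> H0 at depth 2
  lookup 192.0.0.26: bits 11 walk d0:-→d1:-→d2:H0 -> H0
  add 204.0.0.0/8 -> H3 at depth 8
  lookup 204.0.18.64: bits 11001100 walk d0:-→d1:-→d2:H0→d3:-→d4:-→d5:-→d6:-→d7:-→d8:H3 -> H3
  add 218.128.0.0/20 -> H4 at depth 20
  lookup 192.0.44.247: bits 1100 walk d0:-→d1:-→d2:H0→d3:-→d4:- -> H0
  add 218.128.0.0/16 -> H1 at depth 16
  add 204.122.208.0/20 -> H1 at depth 20
  lookup 204.122.208.4: bits 11001100011110101101 walk d0:-→d1:-→d2:H0→d3:-→d4:-→d5:-→d6:-→d7:-→d8:H3→d9:-→d10:-→d11:-→d12:-→d13:-→d14:-→d15:-→d16:-→d17:-→d18:-→d19:-→d20:H1 -> H1
  lookup 204.122.208.1: bits 11001100011110101101 walk d0:-→d1:-→d2:H0→d3:-→d4:-→d5:-→d6:-→d7:-→d8:H3→d9:-→d10:-→d11:-→d12:-→d13:-→d14:-→d15:-→d16:-→d17:-→d18:-→d19:-→d20:H1 -> H1
  lookup 218.128.0.104: bits 11011010100000000000 walk d0:-→d1:-→d2:H0→d3:-→d4:-→d5:-→d6:-→d7:-→d8:-→d9:-→d10:-→d11:-→d12:-→d13:-→d14:-→d15:-→d16:H1→d17:-→d18:-→d19:-→d20:H4 -> H4
  add 218.128.0.0/16 -> H3 at depth 16
  add 204.0.0.0/8 -> H4 at depth 8
  add 192.0.0.0/2 -> H3 at depth 2
  add 72.229.174.179/32 -> H1 at depth 32
  - 218.128.0.0/16 clear@16

== LOOKUPS ==
["H0","H3","H0","H1","H1","H4"]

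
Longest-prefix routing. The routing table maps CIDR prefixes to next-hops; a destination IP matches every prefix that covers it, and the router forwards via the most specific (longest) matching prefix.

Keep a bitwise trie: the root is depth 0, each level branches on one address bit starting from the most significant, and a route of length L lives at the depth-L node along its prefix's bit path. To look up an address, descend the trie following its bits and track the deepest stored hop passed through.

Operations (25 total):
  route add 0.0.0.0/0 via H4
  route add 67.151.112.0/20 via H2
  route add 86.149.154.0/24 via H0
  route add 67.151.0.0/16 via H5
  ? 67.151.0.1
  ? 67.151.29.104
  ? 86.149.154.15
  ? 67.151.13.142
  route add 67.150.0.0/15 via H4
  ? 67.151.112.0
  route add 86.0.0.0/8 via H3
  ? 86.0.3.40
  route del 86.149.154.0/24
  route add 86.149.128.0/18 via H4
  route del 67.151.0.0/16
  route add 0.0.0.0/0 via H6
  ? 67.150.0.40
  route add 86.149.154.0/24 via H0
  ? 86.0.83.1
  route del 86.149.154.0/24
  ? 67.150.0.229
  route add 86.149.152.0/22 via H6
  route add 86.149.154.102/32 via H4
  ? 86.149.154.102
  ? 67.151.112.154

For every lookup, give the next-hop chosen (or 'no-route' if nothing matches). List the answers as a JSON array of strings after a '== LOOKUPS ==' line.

Process each operation:
  add 0.0.0.0/0 -> H4 at depth 0
  add 67.151.112.0/20 -> H2 at depth 20
  add 86.149.154.0/24 -> H0 at depth 24
  add 67.151.0.0/16 -> H5 at depth 16
  Q 67.151.0.1: descend 01000011100101110 ; hops seen [H4,H5] ; pick H5
  Q 67.151.29.104: descend 01000011100101110 ; hops seen [H4,H5] ; pick H5
  Q 86.149.154.15: descend 010101101001010110011010 ; hops seen [H4,H0] ; pick H0
  Q 67.151.13.142: descend 01000011100101110 ; hops seen [H4,H5] ; pick H5
  add 67.150.0.0/15 -> H4 at depth 15
  Q 67.151.112.0: descend 01000011100101110111 ; hops seen [H4,H4,H5,H2] ; pick H2
  add 86.0.0.0/8 -> H3 at depth 8
  Q 86.0.3.40: descend 01010110 ; hops seen [H4,H3] ; pick H3
  del 86.149.154.0/24 (clear depth 24)
  add 86.149.128.0/18 -> H4 at depth 18
  del 67.151.0.0/16 (clear depth 16)
  add 0.0.0.0/0 -> H6 at depth 0
  Q 67.150.0.40: descend 010000111001011 ; hops seen [H6,H4] ; pick H4
  add 86.149.154.0/24 -> H0 at depth 24
  Q 86.0.83.1: descend 01010110 ; hops seen [H6,H3] ; pick H3
  del 86.149.154.0/24 (clear depth 24)
  Q 67.150.0.229: descend 010000111001011 ; hops seen [H6,H4] ; pick H4
  add 86.149.152.0/22 -> H6 at depth 22
  add 86.149.154.102/32 -> H4 at depth 32
  Q 86.149.154.102: descend 01010110100101011001101001100110 ; hops seen [H6,H3,H4,H6,H4] ; pick H4
  Q 67.151.112.154: descend 01000011100101110111 ; hops seen [H6,H4,H2] ; pick H2

== LOOKUPS ==
["H5","H5","H0","H5","H2","H3","H4","H3","H4","H4","H2"]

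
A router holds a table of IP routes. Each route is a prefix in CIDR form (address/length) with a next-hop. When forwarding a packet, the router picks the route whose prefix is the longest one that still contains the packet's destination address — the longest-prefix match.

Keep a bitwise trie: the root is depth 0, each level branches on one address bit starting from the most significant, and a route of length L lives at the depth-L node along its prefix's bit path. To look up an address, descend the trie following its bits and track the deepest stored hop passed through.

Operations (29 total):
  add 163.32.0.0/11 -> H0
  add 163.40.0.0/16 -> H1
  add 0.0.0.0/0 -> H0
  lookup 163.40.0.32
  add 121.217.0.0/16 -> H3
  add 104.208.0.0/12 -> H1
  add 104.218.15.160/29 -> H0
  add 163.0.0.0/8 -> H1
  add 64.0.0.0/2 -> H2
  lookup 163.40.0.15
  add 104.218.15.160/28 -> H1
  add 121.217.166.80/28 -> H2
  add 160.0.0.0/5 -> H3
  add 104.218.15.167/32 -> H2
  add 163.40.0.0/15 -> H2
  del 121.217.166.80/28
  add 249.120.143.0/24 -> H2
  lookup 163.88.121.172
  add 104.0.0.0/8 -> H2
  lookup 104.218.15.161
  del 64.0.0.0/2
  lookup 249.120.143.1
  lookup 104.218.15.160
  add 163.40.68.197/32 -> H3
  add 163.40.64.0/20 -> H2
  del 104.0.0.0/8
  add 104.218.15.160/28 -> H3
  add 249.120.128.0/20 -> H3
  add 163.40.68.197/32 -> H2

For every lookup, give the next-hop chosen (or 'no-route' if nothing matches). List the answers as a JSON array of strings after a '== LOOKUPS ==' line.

Apply in order:
  + 163.32.0.0/11 (H0) depth=11
  + 163.40.0.0/16 (H1) depth=16
  + 0.0.0.0/0 (H0) depth=0
  lookup 163.40.0.32: bits 1010001100101000 walk d0:H0→d1:-→d2:-→d3:-→d4:-→d5:-→d6:-→d7:-→d8:-→d9:-→d10:-→d11:H0→d12:-→d13:-→d14:-→d15:-→d16:H1 -> H1
  + 121.217.0.0/16 (H3) depth=16
  + 104.208.0.0/12 (H1) depth=12
  + 104.218.15.160/29 (H0) depth=29
  + 163.0.0.0/8 (H1) depth=8
  + 64.0.0.0/2 (H2) depth=2
  lookup 163.40.0.15: bits 1010001100101000 walk d0:H0→d1:-→d2:-→d3:-→d4:-→d5:-→d6:-→d7:-→d8:H1→d9:-→d10:-→d11:H0→d12:-→d13:-→d14:-→d15:-→d16:H1 -> H1
  + 104.218.15.160/28 (H1) depth=28
  + 121.217.166.80/28 (H2) depth=28
  + 160.0.0.0/5 (H3) depth=5
  + 104.218.15.167/32 (H2) depth=32
  + 163.40.0.0/15 (H2) depth=15
  - 121.217.166.80/28 clear@28
  + 249.120.143.0/24 (H2) depth=24
  lookup 163.88.121.172: bits 101000110 walk d0:H0→d1:-→d2:-→d3:-→d4:-→d5:H3→d6:-→d7:-→d8:H1→d9:- -> H1
  + 104.0.0.0/8 (H2) depth=8
  lookup 104.218.15.161: bits 01101000110110100000111110100 walk d0:H0→d1:-→d2:H2→d3:-→d4:-→d5:-→d6:-→d7:-→d8:H2→d9:-→d10:-→d11:-→d12:H1→d13:-→d14:-→d15:-→d16:-→d17:-→d18:-→d19:-→d20:-→d21:-→d22:-→d23:-→d24:-→d25:-→d26:-→d27:-→d28:H1→d29:H0 -> H0
  - 64.0.0.0/2 clear@2
  lookup 249.120.143.1: bits 111110010111100010001111 walk d0:H0→d1:-→d2:-→d3:-→d4:-→d5:-→d6:-→d7:-→d8:-→d9:-→d10:-→d11:-→d12:-→d13:-→d14:-→d15:-→d16:-→d17:-→d18:-→d19:-→d20:-→d21:-→d22:-→d23:-→d24:H2 -> H2
  lookup 104.218.15.160: bits 01101000110110100000111110100 walk d0:H0→d1:-→d2:-→d3:-→d4:-→d5:-→d6:-→d7:-→d8:H2→d9:-→d10:-→d11:-→d12:H1→d13:-→d14:-→d15:-→d16:-→d17:-→d18:-→d19:-→d20:-→d21:-→d22:-→d23:-→d24:-→d25:-→d26:-→d27:-→d28:H1→d29:H0 -> H0
  + 163.40.68.197/32 (H3) depth=32
  + 163.40.64.0/20 (H2) depth=20
  - 104.0.0.0/8 clear@8
  + 104.218.15.160/28 (H3) depth=28
  + 249.120.128.0/20 (H3) depth=20
  + 163.40.68.197/32 (H2) depth=32

== LOOKUPS ==
["H1","H1","H1","H0","H2","H0"]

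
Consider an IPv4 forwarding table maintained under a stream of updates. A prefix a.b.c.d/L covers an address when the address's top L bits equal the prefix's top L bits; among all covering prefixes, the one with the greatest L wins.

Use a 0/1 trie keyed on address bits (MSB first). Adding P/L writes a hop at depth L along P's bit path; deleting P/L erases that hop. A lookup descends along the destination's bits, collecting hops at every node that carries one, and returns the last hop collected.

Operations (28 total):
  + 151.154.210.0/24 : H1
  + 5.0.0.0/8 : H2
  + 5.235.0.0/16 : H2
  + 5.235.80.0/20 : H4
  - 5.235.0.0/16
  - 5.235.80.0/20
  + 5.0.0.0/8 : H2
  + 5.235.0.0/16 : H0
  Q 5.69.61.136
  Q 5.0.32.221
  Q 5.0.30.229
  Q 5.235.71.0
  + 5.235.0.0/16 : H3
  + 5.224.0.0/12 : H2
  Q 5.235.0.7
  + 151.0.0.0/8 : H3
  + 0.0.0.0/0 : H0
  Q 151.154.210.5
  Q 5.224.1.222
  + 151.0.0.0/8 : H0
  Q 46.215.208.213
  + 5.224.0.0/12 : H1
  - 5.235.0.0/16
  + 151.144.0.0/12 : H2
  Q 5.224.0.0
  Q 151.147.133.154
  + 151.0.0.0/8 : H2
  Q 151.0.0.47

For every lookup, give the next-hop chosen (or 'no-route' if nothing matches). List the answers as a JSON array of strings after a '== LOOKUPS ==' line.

Process each operation:
  + 151.154.210.0/24 (H1) depth=24
  + 5.0.0.0/8 (H2) depth=8
  + 5.235.0.0/16 (H2) depth=16
  + 5.235.80.0/20 (H4) depth=20
  - 5.235.0.0/16 clear@16
  - 5.235.80.0/20 clear@20
  + 5.0.0.0/8 (H2) depth=8
  + 5.235.0.0/16 (H0) depth=16
  lookup 5.69.61.136: bits 00000101 walk d0:-→d1:-→d2:-→d3:-→d4:-→d5:-→d6:-→d7:-→d8:H2 -> H2
  lookup 5.0.32.221: bits 00000101 walk d0:-→d1:-→d2:-→d3:-→d4:-→d5:-→d6:-→d7:-→d8:H2 -> H2
  lookup 5.0.30.229: bits 00000101 walk d0:-→d1:-→d2:-→d3:-→d4:-→d5:-→d6:-→d7:-→d8:H2 -> H2
  lookup 5.235.71.0: bits 0000010111101011010 walk d0:-→d1:-→d2:-→d3:-→d4:-→d5:-→d6:-→d7:-→d8:H2→d9:-→d10:-→d11:-→d12:-→d13:-→d14:-→d15:-→d16:H0→d17:-→d18:-→d19:- -> H0
  + 5.235.0.0/16 (H3) depth=16
  + 5.224.0.0/12 (H2) depth=12
  lookup 5.235.0.7: bits 00000101111010110 walk d0:-→d1:-→d2:-→d3:-→d4:-→d5:-→d6:-→d7:-→d8:H2→d9:-→d10:-→d11:-→d12:H2→d13:-→d14:-→d15:-→d16:H3→d17:- -> H3
  + 151.0.0.0/8 (H3) depth=8
  + 0.0.0.0/0 (H0) depth=0
  lookup 151.154.210.5: bits 100101111001101011010010 walk d0:H0→d1:-→d2:-→d3:-→d4:-→d5:-→d6:-→d7:-→d8:H3→d9:-→d10:-→d11:-→d12:-→d13:-→d14:-→d15:-→d16:-→d17:-→d18:-→d19:-→d20:-→d21:-→d22:-→d23:-→d24:H1 -> H1
  lookup 5.224.1.222: bits 000001011110 walk d0:H0→d1:-→d2:-→d3:-→d4:-→d5:-→d6:-→d7:-→d8:H2→d9:-→d10:-→d11:-→d12:H2 -> H2
  + 151.0.0.0/8 (H0) depth=8
  lookup 46.215.208.213: bits 00 walk d0:H0→d1:-→d2:- -> H0
  + 5.224.0.0/12 (H1) depth=12
  - 5.235.0.0/16 clear@16
  + 151.144.0.0/12 (H2) depth=12
  lookup 5.224.0.0: bits 000001011110 walk d0:H0→d1:-→d2:-→d3:-→d4:-→d5:-→d6:-→d7:-→d8:H2→d9:-→d10:-→d11:-→d12:H1 -> H1
  lookup 151.147.133.154: bits 100101111001 walk d0:H0→d1:-→d2:-→d3:-→d4:-→d5:-→d6:-→d7:-→d8:H0→d9:-→d10:-→d11:-→d12:H2 -> H2
  + 151.0.0.0/8 (H2) depth=8
  lookup 151.0.0.47: bits 10010111 walk d0:H0→d1:-→d2:-→d3:-→d4:-→d5:-→d6:-→d7:-→d8:H2 -> H2

== LOOKUPS ==
["H2","H2","H2","H0","H3","H1","H2","H0","H1","H2","H2"]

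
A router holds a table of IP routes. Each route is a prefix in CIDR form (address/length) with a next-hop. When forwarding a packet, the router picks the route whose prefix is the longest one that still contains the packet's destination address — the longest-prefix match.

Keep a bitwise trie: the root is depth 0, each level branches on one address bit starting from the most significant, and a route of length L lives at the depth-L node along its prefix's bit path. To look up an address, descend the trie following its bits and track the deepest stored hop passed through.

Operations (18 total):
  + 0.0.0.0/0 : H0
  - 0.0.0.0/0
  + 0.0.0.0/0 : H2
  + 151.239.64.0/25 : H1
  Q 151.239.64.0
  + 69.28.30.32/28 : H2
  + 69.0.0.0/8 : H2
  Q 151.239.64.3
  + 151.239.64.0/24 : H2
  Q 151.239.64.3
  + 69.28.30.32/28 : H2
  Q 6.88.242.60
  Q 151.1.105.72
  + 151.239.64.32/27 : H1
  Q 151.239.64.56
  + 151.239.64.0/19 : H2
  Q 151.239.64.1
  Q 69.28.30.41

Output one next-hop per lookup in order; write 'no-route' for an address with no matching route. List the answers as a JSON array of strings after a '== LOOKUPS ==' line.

Apply in order:
  add 0.0.0.0/0 -> H0 at depth 0
  del 0.0.0.0/0 (clear depth 0)
  add 0.0.0.0/0 -> H2 at depth 0
  add 151.239.64.0/25 -> H1 at depth 25
  ? 151.239.64.0  path d0:H2→d1:-→d2:-→d3:-→d4:-→d5:-→d6:-→d7:-→d8:-→d9:-→d10:-→d11:-→d12:-→d13:-→d14:-→d15:-→d16:-→d17:-→d18:-→d19:-→d20:-→d21:-→d22:-→d23:-→d24:-→d25:H1  best=H1
  add 69.28.30.32/28 -> H2 at depth 28
  add 69.0.0.0/8 -> H2 at depth 8
  ? 151.239.64.3  path d0:H2→d1:-→d2:-→d3:-→d4:-→d5:-→d6:-→d7:-→d8:-→d9:-→d10:-→d11:-→d12:-→d13:-→d14:-→d15:-→d16:-→d17:-→d18:-→d19:-→d20:-→d21:-→d22:-→d23:-→d24:-→d25:H1  best=H1
  add 151.239.64.0/24 -> H2 at depth 24
  ? 151.239.64.3  path d0:H2→d1:-→d2:-→d3:-→d4:-→d5:-→d6:-→d7:-→d8:-→d9:-→d10:-→d11:-→d12:-→d13:-→d14:-→d15:-→d16:-→d17:-→d18:-→d19:-→d20:-→d21:-→d22:-→d23:-→d24:H2→d25:H1  best=H1
  add 69.28.30.32/28 -> H2 at depth 28
  ? 6.88.242.60  path d0:H2→d1:-  best=H2
  ? 151.1.105.72  path d0:H2→d1:-→d2:-→d3:-→d4:-→d5:-→d6:-→d7:-→d8:-  best=H2
  add 151.239.64.32/27 -> H1 at depth 27
  ? 151.239.64.56  path d0:H2→d1:-→d2:-→d3:-→d4:-→d5:-→d6:-→d7:-→d8:-→d9:-→d10:-→d11:-→d12:-→d13:-→d14:-→d15:-→d16:-→d17:-→d18:-→d19:-→d20:-→d21:-→d22:-→d23:-→d24:H2→d25:H1→d26:-→d27:H1  best=H1
  add 151.239.64.0/19 -> H2 at depth 19
  ? 151.239.64.1  path d0:H2→d1:-→d2:-→d3:-→d4:-→d5:-→d6:-→d7:-→d8:-→d9:-→d10:-→d11:-→d12:-→d13:-→d14:-→d15:-→d16:-→d17:-→d18:-→d19:H2→d20:-→d21:-→d22:-→d23:-→d24:H2→d25:H1→d26:-  best=H1
  ? 69.28.30.41  path d0:H2→d1:-→d2:-→d3:-→d4:-→d5:-→d6:-→d7:-→d8:H2→d9:-→d10:-→d11:-→d12:-→d13:-→d14:-→d15:-→d16:-→d17:-→d18:-→d19:-→d20:-→d21:-→d22:-→d23:-→d24:-→d25:-→d26:-→d27:-→d28:H2  best=H2

== LOOKUPS ==
["H1","H1","H1","H2","H2","H1","H1","H2"]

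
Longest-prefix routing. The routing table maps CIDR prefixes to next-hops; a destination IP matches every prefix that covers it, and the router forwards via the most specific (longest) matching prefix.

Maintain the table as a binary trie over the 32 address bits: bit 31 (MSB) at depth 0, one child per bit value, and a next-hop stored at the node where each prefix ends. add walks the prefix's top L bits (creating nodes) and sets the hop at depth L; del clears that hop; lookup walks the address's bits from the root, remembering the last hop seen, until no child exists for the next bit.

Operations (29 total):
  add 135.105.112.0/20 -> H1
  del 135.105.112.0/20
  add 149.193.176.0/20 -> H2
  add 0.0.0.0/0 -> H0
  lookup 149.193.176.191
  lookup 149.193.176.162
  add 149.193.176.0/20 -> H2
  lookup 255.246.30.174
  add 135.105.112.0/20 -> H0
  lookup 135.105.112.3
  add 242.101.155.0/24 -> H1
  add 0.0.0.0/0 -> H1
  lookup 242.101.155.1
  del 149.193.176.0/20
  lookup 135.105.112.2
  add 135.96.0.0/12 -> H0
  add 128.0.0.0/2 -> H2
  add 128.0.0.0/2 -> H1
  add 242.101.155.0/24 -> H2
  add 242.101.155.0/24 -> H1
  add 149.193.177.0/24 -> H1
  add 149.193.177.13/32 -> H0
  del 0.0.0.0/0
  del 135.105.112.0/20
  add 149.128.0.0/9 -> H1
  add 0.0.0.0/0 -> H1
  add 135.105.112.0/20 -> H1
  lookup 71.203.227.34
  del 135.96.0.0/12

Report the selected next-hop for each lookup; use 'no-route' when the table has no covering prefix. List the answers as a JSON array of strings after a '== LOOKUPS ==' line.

Trace:
  add 135.105.112.0/20 -> H1 at depth 20
  - 135.105.112.0/20 clear@20
  add 149.193.176.0/20 -> H2 at depth 20
  add 0.0.0.0/0 -> H0 at depth 0
  ? 149.193.176.191  path d0:H0→d1:-→d2:-→d3:-→d4:-→d5:-→d6:-→d7:-→d8:-→d9:-→d10:-→d11:-→d12:-→d13:-→d14:-→d15:-→d16:-→d17:-→d18:-→d19:-→d20:H2  best=H2
  ? 149.193.176.162  path d0:H0→d1:-→d2:-→d3:-→d4:-→d5:-→d6:-→d7:-→d8:-→d9:-→d10:-→d11:-→d12:-→d13:-→d14:-→d15:-→d16:-→d17:-→d18:-→d19:-→d20:H2  best=H2
  add 149.193.176.0/20 -> H2 at depth 20
  ? 255.246.30.174  path d0:H0→d1:-  best=H0
  add 135.105.112.0/20 -> H0 at depth 20
  ? 135.105.112.3  path d0:H0→d1:-→d2:-→d3:-→d4:-→d5:-→d6:-→d7:-→d8:-→d9:-→d10:-→d11:-→d12:-→d13:-→d14:-→d15:-→d16:-→d17:-→d18:-→d19:-→d20:H0  best=H0
  add 242.101.155.0/24 -> H1 at depth 24
  add 0.0.0.0/0 -> H1 at depth 0
  ? 242.101.155.1  path d0:H1→d1:-→d2:-→d3:-→d4:-→d5:-→d6:-→d7:-→d8:-→d9:-→d10:-→d11:-→d12:-→d13:-→d14:-→d15:-→d16:-→d17:-→d18:-→d19:-→d20:-→d21:-→d22:-→d23:-→d24:H1  best=H1
  - 149.193.176.0/20 clear@20
  ? 135.105.112.2  path d0:H1→d1:-→d2:-→d3:-→d4:-→d5:-→d6:-→d7:-→d8:-→d9:-→d10:-→d11:-→d12:-→d13:-→d14:-→d15:-→d16:-→d17:-→d18:-→d19:-→d20:H0  best=H0
  add 135.96.0.0/12 -> H0 at depth 12
  add 128.0.0.0/2 -> H2 at depth 2
  add 128.0.0.0/2 -> H1 at depth 2
  add 242.101.155.0/24 -> H2 at depth 24
  add 242.101.155.0/24 -> H1 at depth 24
  add 149.193.177.0/24 -> H1 at depth 24
  add 149.193.177.13/32 -> H0 at depth 32
  - 0.0.0.0/0 clear@0
  - 135.105.112.0/20 clear@20
  add 149.128.0.0/9 -> H1 at depth 9
  add 0.0.0.0/0 -> H1 at depth 0
  add 135.105.112.0/20 -> H1 at depth 20
  ? 71.203.227.34  path d0:H1  best=H1
  - 135.96.0.0/12 clear@12

== LOOKUPS ==
["H2","H2","H0","H0","H1","H0","H1"]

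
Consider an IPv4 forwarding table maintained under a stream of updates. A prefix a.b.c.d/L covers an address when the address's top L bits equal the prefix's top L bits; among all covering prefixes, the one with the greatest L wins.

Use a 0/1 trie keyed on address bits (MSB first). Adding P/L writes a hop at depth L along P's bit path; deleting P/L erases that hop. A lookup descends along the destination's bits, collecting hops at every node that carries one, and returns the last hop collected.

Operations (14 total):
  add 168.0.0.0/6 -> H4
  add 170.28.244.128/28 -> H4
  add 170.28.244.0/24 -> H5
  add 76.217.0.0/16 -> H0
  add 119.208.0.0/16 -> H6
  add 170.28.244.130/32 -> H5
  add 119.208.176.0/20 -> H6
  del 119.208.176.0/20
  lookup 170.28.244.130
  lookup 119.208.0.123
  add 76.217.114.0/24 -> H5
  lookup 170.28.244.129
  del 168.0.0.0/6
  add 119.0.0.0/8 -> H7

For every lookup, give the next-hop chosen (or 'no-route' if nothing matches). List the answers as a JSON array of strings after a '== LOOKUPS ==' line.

Trace:
  add 168.0.0.0/6 -> H4 at depth 6
  add 170.28.244.128/28 -> H4 at depth 28
  add 170.28.244.0/24 -> H5 at depth 24
  add 76.217.0.0/16 -> H0 at depth 16
  add 119.208.0.0/16 -> H6 at depth 16
  add 170.28.244.130/32 -> H5 at depth 32
  add 119.208.176.0/20 -> H6 at depth 20
  - 119.208.176.0/20 clear@20
  Q 170.28.244.130: descend 10101010000111001111010010000010 ; hops seen [H4,H5,H4,H5] ; pick H5
  Q 119.208.0.123: descend 0111011111010000 ; hops seen [H6] ; pick H6
  add 76.217.114.0/24 -> H5 at depth 24
  Q 170.28.244.129: descend 101010100001110011110100100000 ; hops seen [H4,H5,H4] ; pick H4
  - 168.0.0.0/6 clear@6
  add 119.0.0.0/8 -> H7 at depth 8

== LOOKUPS ==
["H5","H6","H4"]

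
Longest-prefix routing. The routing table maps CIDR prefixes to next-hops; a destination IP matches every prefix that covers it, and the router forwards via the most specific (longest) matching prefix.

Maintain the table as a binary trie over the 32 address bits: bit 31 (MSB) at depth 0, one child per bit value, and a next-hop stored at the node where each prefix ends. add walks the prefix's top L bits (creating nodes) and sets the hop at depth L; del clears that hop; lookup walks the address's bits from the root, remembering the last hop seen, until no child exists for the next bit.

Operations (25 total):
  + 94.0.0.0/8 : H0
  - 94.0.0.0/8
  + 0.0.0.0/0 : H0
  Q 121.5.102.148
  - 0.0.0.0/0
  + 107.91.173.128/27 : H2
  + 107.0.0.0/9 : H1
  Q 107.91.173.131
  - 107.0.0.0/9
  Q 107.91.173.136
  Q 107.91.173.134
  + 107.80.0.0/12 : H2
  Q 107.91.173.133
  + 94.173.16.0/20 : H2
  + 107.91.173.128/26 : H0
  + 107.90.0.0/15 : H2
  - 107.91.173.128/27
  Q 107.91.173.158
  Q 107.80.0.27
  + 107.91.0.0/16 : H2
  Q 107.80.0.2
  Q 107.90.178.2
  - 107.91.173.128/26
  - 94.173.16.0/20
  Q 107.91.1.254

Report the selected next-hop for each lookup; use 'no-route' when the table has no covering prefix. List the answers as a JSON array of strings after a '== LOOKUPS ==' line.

Process each operation:
  + 94.0.0.0/8 (H0) depth=8
  del 94.0.0.0/8 (clear depth 8)
  + 0.0.0.0/0 (H0) depth=0
  Q 121.5.102.148: descend 01 ; hops seen [H0] ; pick H0
  del 0.0.0.0/0 (clear depth 0)
  + 107.91.173.128/27 (H2) depth=27
  + 107.0.0.0/9 (H1) depth=9
  Q 107.91.173.131: descend 011010110101101110101101100 ; hops seen [H1,H2] ; pick H2
  del 107.0.0.0/9 (clear depth 9)
  Q 107.91.173.136: descend 011010110101101110101101100 ; hops seen [H2] ; pick H2
  Q 107.91.173.134: descend 011010110101101110101101100 ; hops seen [H2] ; pick H2
  + 107.80.0.0/12 (H2) depth=12
  Q 107.91.173.133: descend 011010110101101110101101100 ; hops seen [H2,H2] ; pick H2
  + 94.173.16.0/20 (H2) depth=20
  + 107.91.173.128/26 (H0) depth=26
  + 107.90.0.0/15 (H2) depth=15
  del 107.91.173.128/27 (clear depth 27)
  Q 107.91.173.158: descend 011010110101101110101101100 ; hops seen [H2,H2,H0] ; pick H0
  Q 107.80.0.27: descend 011010110101 ; hops seen [H2] ; pick H2
  + 107.91.0.0/16 (H2) depth=16
  Q 107.80.0.2: descend 011010110101 ; hops seen [H2] ; pick H2
  Q 107.90.178.2: descend 011010110101101 ; hops seen [H2,H2] ; pick H2
  del 107.91.173.128/26 (clear depth 26)
  del 94.173.16.0/20 (clear depth 20)
  Q 107.91.1.254: descend 0110101101011011 ; hops seen [H2,H2,H2] ; pick H2

== LOOKUPS ==
["H0","H2","H2","H2","H2","H0","H2","H2","H2","H2"]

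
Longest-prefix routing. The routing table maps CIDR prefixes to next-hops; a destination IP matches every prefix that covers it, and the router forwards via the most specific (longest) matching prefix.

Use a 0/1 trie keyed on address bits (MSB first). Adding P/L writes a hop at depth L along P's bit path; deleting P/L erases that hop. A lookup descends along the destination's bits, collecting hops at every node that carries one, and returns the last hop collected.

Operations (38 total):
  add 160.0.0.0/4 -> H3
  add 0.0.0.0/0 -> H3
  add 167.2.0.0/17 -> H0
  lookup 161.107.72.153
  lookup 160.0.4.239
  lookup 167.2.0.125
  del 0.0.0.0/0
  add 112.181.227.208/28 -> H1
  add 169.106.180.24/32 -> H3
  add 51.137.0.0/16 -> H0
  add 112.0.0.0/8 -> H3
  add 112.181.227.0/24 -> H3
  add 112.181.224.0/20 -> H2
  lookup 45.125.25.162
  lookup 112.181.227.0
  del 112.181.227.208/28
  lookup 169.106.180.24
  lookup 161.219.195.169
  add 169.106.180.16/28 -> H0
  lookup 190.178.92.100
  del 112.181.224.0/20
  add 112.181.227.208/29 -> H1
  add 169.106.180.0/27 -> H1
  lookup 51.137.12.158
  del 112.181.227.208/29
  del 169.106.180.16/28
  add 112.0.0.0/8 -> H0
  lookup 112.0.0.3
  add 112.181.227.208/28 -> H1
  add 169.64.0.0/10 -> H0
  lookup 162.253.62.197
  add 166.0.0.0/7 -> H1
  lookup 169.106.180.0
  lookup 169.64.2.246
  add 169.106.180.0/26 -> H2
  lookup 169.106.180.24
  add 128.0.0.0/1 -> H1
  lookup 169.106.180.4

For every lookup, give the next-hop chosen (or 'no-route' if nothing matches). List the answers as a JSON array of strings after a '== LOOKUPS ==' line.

Apply in order:
  + 160.0.0.0/4 (H3) depth=4
  + 0.0.0.0/0 (H3) depth=0
  + 167.2.0.0/17 (H0) depth=17
  Q 161.107.72.153: descend 10100 ; hops seen [H3,H3] ; pick H3
  Q 160.0.4.239: descend 10100 ; hops seen [H3,H3] ; pick H3
  Q 167.2.0.125: descend 10100111000000100 ; hops seen [H3,H3,H0] ; pick H0
  del 0.0.0.0/0 (clear depth 0)
  + 112.181.227.208/28 (H1) depth=28
  + 169.106.180.24/32 (H3) depth=32
  + 51.137.0.0/16 (H0) depth=16
  + 112.0.0.0/8 (H3) depth=8
  + 112.181.227.0/24 (H3) depth=24
  + 112.181.224.0/20 (H2) depth=20
  Q 45.125.25.162: descend 001 ; hops seen [∅] ; pick no-route
  Q 112.181.227.0: descend 011100001011010111100011 ; hops seen [H3,H2,H3] ; pick H3
  del 112.181.227.208/28 (clear depth 28)
  Q 169.106.180.24: descend 10101001011010101011010000011000 ; hops seen [H3,H3] ; pick H3
  Q 161.219.195.169: descend 10100 ; hops seen [H3] ; pick H3
  + 169.106.180.16/28 (H0) depth=28
  Q 190.178.92.100: descend 101 ; hops seen [∅] ; pick no-route
  del 112.181.224.0/20 (clear depth 20)
  + 112.181.227.208/29 (H1) depth=29
  + 169.106.180.0/27 (H1) depth=27
  Q 51.137.12.158: descend 0011001110001001 ; hops seen [H0] ; pick H0
  del 112.181.227.208/29 (clear depth 29)
  del 169.106.180.16/28 (clear depth 28)
  + 112.0.0.0/8 (H0) depth=8
  Q 112.0.0.3: descend 01110000 ; hops seen [H0] ; pick H0
  + 112.181.227.208/28 (H1) depth=28
  + 169.64.0.0/10 (H0) depth=10
  Q 162.253.62.197: descend 10100 ; hops seen [H3] ; pick H3
  + 166.0.0.0/7 (H1) depth=7
  Q 169.106.180.0: descend 101010010110101010110100000 ; hops seen [H3,H0,H1] ; pick H1
  Q 169.64.2.246: descend 1010100101 ; hops seen [H3,H0] ; pick H0
  + 169.106.180.0/26 (H2) depth=26
  Q 169.106.180.24: descend 10101001011010101011010000011000 ; hops seen [H3,H0,H2,H1,H3] ; pick H3
  + 128.0.0.0/1 (H1) depth=1
  Q 169.106.180.4: descend 101010010110101010110100000 ; hops seen [H1,H3,H0,H2,H1] ; pick H1

== LOOKUPS ==
["H3","H3","H0","no-route","H3","H3","H3","no-route","H0","H0","H3","H1","H0","H3","H1"]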